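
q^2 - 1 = (q - 1)*(q + 1)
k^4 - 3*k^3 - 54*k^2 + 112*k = k*(k - 8)*(k - 2)*(k + 7)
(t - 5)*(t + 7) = t^2 + 2*t - 35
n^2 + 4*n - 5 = (n - 1)*(n + 5)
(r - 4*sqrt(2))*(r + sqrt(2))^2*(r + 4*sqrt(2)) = r^4 + 2*sqrt(2)*r^3 - 30*r^2 - 64*sqrt(2)*r - 64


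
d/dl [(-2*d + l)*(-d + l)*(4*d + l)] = -10*d^2 + 2*d*l + 3*l^2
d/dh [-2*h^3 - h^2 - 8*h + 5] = -6*h^2 - 2*h - 8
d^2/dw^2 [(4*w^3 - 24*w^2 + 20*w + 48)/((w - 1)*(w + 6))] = 48*(11*w^3 - 27*w^2 + 63*w + 51)/(w^6 + 15*w^5 + 57*w^4 - 55*w^3 - 342*w^2 + 540*w - 216)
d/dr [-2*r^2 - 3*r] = -4*r - 3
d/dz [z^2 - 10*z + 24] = 2*z - 10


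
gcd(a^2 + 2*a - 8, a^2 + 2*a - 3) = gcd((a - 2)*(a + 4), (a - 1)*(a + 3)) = 1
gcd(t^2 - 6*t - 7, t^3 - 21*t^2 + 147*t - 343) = t - 7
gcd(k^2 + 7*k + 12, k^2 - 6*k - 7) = 1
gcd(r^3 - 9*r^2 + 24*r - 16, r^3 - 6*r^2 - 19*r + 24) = r - 1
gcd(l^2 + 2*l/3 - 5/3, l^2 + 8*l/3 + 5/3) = l + 5/3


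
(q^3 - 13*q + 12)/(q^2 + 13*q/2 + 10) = 2*(q^2 - 4*q + 3)/(2*q + 5)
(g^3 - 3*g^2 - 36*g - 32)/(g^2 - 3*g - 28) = (g^2 - 7*g - 8)/(g - 7)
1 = 1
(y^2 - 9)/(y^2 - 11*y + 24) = (y + 3)/(y - 8)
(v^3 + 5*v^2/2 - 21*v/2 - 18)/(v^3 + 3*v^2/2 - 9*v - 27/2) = (v + 4)/(v + 3)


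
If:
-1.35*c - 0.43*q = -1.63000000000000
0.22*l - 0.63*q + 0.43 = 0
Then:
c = 1.20740740740741 - 0.318518518518519*q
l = 2.86363636363636*q - 1.95454545454545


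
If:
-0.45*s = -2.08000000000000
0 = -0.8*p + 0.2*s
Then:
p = 1.16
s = 4.62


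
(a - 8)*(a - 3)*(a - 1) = a^3 - 12*a^2 + 35*a - 24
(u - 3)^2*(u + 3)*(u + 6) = u^4 + 3*u^3 - 27*u^2 - 27*u + 162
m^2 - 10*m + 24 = (m - 6)*(m - 4)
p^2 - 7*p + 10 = (p - 5)*(p - 2)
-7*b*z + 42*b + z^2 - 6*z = (-7*b + z)*(z - 6)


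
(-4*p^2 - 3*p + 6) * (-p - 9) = 4*p^3 + 39*p^2 + 21*p - 54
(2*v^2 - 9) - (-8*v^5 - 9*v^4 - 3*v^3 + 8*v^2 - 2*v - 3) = 8*v^5 + 9*v^4 + 3*v^3 - 6*v^2 + 2*v - 6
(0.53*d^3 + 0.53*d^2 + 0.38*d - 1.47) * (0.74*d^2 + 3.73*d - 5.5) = 0.3922*d^5 + 2.3691*d^4 - 0.6569*d^3 - 2.5854*d^2 - 7.5731*d + 8.085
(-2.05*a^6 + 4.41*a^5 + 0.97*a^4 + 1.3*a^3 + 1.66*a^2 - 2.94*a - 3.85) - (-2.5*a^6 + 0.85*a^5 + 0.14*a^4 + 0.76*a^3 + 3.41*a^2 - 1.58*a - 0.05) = 0.45*a^6 + 3.56*a^5 + 0.83*a^4 + 0.54*a^3 - 1.75*a^2 - 1.36*a - 3.8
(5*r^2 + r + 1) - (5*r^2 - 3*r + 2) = 4*r - 1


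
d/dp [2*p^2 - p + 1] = 4*p - 1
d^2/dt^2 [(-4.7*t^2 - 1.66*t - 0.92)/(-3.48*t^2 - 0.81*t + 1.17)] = (5.6843418860808e-14*t^4 + 13.709808*t^3 + 181.668528*t^2 + 56.112912*t + 24.712992)/(42.144192*t^6 + 29.428272*t^5 - 35.65782*t^4 - 19.256535*t^3 + 11.988405*t^2 + 3.326427*t - 1.601613)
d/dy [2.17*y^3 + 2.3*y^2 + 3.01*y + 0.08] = 6.51*y^2 + 4.6*y + 3.01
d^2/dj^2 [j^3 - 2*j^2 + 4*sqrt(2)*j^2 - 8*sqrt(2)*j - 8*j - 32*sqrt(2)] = 6*j - 4 + 8*sqrt(2)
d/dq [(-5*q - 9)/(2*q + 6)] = -3/(q^2 + 6*q + 9)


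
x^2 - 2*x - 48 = (x - 8)*(x + 6)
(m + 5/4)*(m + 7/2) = m^2 + 19*m/4 + 35/8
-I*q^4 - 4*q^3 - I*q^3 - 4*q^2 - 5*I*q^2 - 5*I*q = q*(q - 5*I)*(q + I)*(-I*q - I)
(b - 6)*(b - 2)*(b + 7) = b^3 - b^2 - 44*b + 84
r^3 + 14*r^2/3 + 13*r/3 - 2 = (r - 1/3)*(r + 2)*(r + 3)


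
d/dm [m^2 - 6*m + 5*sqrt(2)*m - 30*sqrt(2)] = 2*m - 6 + 5*sqrt(2)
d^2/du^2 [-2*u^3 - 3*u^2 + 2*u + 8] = -12*u - 6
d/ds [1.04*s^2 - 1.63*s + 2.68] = 2.08*s - 1.63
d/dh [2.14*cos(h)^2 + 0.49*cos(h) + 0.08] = -(4.28*cos(h) + 0.49)*sin(h)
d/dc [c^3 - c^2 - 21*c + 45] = 3*c^2 - 2*c - 21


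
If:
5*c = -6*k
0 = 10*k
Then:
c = 0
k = 0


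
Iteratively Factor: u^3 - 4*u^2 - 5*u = (u + 1)*(u^2 - 5*u) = (u - 5)*(u + 1)*(u)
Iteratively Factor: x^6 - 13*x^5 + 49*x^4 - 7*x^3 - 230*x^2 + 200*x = (x + 2)*(x^5 - 15*x^4 + 79*x^3 - 165*x^2 + 100*x) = (x - 1)*(x + 2)*(x^4 - 14*x^3 + 65*x^2 - 100*x) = (x - 4)*(x - 1)*(x + 2)*(x^3 - 10*x^2 + 25*x) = (x - 5)*(x - 4)*(x - 1)*(x + 2)*(x^2 - 5*x) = x*(x - 5)*(x - 4)*(x - 1)*(x + 2)*(x - 5)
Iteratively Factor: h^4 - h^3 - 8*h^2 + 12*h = (h)*(h^3 - h^2 - 8*h + 12) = h*(h + 3)*(h^2 - 4*h + 4) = h*(h - 2)*(h + 3)*(h - 2)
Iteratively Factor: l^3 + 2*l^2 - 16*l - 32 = (l + 2)*(l^2 - 16) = (l - 4)*(l + 2)*(l + 4)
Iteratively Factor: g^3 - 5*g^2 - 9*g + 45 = (g - 5)*(g^2 - 9) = (g - 5)*(g - 3)*(g + 3)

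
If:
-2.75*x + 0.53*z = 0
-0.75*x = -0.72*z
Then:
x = 0.00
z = 0.00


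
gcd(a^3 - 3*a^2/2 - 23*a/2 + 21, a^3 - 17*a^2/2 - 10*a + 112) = a + 7/2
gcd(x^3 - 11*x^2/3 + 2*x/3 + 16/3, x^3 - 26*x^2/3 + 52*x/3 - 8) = x - 2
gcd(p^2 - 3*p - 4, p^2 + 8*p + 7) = p + 1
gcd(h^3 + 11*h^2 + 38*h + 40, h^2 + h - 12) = h + 4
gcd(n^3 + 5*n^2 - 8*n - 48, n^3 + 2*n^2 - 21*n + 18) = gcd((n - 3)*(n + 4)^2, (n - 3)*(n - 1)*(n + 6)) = n - 3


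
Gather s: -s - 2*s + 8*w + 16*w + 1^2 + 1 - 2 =-3*s + 24*w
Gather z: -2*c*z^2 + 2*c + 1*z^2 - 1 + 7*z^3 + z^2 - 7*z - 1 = 2*c + 7*z^3 + z^2*(2 - 2*c) - 7*z - 2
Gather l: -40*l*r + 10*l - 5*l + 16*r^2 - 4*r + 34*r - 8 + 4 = l*(5 - 40*r) + 16*r^2 + 30*r - 4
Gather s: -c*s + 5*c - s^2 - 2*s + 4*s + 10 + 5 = 5*c - s^2 + s*(2 - c) + 15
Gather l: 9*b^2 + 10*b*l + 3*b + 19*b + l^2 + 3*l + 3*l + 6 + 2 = 9*b^2 + 22*b + l^2 + l*(10*b + 6) + 8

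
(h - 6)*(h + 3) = h^2 - 3*h - 18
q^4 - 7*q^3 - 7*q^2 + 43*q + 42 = (q - 7)*(q - 3)*(q + 1)*(q + 2)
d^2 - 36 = (d - 6)*(d + 6)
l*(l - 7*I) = l^2 - 7*I*l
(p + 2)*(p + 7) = p^2 + 9*p + 14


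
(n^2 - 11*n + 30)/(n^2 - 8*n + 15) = (n - 6)/(n - 3)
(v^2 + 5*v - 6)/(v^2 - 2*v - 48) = (v - 1)/(v - 8)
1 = 1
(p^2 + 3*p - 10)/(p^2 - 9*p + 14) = (p + 5)/(p - 7)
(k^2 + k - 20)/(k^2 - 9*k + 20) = (k + 5)/(k - 5)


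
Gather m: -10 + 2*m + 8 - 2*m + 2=0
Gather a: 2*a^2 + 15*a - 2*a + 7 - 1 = 2*a^2 + 13*a + 6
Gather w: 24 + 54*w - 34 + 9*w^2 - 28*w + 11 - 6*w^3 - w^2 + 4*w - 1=-6*w^3 + 8*w^2 + 30*w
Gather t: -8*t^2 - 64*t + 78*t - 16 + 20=-8*t^2 + 14*t + 4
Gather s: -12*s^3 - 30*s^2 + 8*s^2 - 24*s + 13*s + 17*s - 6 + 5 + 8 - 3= -12*s^3 - 22*s^2 + 6*s + 4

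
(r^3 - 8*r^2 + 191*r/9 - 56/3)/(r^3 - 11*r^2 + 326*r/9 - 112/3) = (r - 3)/(r - 6)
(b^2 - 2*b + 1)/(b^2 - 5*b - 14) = (-b^2 + 2*b - 1)/(-b^2 + 5*b + 14)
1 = 1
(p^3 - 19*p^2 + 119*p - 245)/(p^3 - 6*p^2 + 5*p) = (p^2 - 14*p + 49)/(p*(p - 1))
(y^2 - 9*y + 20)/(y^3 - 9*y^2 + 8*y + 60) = (y - 4)/(y^2 - 4*y - 12)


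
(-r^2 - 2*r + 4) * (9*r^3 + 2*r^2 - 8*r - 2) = -9*r^5 - 20*r^4 + 40*r^3 + 26*r^2 - 28*r - 8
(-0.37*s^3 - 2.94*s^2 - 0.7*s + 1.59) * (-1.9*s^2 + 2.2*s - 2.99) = 0.703*s^5 + 4.772*s^4 - 4.0317*s^3 + 4.2296*s^2 + 5.591*s - 4.7541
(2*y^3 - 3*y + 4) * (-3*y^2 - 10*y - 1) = -6*y^5 - 20*y^4 + 7*y^3 + 18*y^2 - 37*y - 4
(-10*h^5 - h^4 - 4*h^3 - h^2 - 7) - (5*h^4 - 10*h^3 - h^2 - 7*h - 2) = -10*h^5 - 6*h^4 + 6*h^3 + 7*h - 5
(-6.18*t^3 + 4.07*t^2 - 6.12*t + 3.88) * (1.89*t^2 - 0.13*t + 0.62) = -11.6802*t^5 + 8.4957*t^4 - 15.9275*t^3 + 10.6522*t^2 - 4.2988*t + 2.4056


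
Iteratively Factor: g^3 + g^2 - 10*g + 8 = (g + 4)*(g^2 - 3*g + 2) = (g - 2)*(g + 4)*(g - 1)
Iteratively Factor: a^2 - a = (a - 1)*(a)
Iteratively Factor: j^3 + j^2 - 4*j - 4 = (j - 2)*(j^2 + 3*j + 2) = (j - 2)*(j + 1)*(j + 2)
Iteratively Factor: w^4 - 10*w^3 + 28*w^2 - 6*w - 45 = (w - 3)*(w^3 - 7*w^2 + 7*w + 15) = (w - 5)*(w - 3)*(w^2 - 2*w - 3) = (w - 5)*(w - 3)^2*(w + 1)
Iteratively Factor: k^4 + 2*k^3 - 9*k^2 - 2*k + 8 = (k + 4)*(k^3 - 2*k^2 - k + 2) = (k - 2)*(k + 4)*(k^2 - 1) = (k - 2)*(k - 1)*(k + 4)*(k + 1)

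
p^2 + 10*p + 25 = (p + 5)^2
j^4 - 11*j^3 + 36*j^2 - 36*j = j*(j - 6)*(j - 3)*(j - 2)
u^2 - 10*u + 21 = (u - 7)*(u - 3)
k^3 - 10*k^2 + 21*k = k*(k - 7)*(k - 3)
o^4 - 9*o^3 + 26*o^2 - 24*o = o*(o - 4)*(o - 3)*(o - 2)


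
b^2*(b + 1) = b^3 + b^2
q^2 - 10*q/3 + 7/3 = (q - 7/3)*(q - 1)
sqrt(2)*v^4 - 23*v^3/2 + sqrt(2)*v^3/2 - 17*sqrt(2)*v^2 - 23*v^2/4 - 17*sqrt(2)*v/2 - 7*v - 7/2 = (v + 1/2)*(v - 7*sqrt(2))*(v + sqrt(2))*(sqrt(2)*v + 1/2)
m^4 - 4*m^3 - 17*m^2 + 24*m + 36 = (m - 6)*(m - 2)*(m + 1)*(m + 3)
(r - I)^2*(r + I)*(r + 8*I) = r^4 + 7*I*r^3 + 9*r^2 + 7*I*r + 8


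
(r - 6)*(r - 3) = r^2 - 9*r + 18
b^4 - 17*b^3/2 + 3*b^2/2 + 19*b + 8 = (b - 8)*(b - 2)*(sqrt(2)*b/2 + sqrt(2)/2)*(sqrt(2)*b + sqrt(2)/2)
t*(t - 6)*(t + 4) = t^3 - 2*t^2 - 24*t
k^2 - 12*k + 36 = (k - 6)^2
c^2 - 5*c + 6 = (c - 3)*(c - 2)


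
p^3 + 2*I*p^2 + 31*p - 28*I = (p - 4*I)*(p - I)*(p + 7*I)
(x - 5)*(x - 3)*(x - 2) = x^3 - 10*x^2 + 31*x - 30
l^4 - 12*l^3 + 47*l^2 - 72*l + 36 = (l - 6)*(l - 3)*(l - 2)*(l - 1)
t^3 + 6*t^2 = t^2*(t + 6)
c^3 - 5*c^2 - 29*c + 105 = (c - 7)*(c - 3)*(c + 5)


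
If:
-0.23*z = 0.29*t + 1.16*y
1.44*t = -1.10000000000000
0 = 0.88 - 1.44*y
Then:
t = -0.76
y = 0.61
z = -2.12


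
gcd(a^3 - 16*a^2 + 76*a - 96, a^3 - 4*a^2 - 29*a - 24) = a - 8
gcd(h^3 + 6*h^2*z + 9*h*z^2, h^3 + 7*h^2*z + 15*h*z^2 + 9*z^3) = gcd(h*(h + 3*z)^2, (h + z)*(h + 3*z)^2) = h^2 + 6*h*z + 9*z^2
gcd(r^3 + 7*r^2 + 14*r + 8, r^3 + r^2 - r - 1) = r + 1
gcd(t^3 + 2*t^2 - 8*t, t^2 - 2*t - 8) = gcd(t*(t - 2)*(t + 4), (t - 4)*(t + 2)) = 1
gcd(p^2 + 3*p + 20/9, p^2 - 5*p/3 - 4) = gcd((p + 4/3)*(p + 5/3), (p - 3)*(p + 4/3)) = p + 4/3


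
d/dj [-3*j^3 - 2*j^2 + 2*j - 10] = -9*j^2 - 4*j + 2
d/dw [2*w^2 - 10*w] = 4*w - 10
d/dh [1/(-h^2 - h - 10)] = (2*h + 1)/(h^2 + h + 10)^2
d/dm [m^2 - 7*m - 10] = 2*m - 7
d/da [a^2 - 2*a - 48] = 2*a - 2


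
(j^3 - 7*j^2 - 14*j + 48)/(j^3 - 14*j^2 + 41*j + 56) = (j^2 + j - 6)/(j^2 - 6*j - 7)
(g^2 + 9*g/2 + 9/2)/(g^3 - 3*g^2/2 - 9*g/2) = (g + 3)/(g*(g - 3))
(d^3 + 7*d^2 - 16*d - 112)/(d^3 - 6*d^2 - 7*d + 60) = (d^2 + 11*d + 28)/(d^2 - 2*d - 15)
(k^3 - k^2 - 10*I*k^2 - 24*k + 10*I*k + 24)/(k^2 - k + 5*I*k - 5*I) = (k^2 - 10*I*k - 24)/(k + 5*I)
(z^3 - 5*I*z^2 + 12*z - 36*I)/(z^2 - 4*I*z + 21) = (z^2 - 8*I*z - 12)/(z - 7*I)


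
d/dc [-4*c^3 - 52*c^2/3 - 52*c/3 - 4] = -12*c^2 - 104*c/3 - 52/3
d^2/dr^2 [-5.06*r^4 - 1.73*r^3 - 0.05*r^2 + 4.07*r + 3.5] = -60.72*r^2 - 10.38*r - 0.1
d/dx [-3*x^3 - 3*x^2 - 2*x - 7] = -9*x^2 - 6*x - 2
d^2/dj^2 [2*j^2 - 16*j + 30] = 4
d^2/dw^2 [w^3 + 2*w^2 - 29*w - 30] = 6*w + 4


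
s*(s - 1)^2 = s^3 - 2*s^2 + s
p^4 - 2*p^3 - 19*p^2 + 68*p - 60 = (p - 3)*(p - 2)^2*(p + 5)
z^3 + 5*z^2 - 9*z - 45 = (z - 3)*(z + 3)*(z + 5)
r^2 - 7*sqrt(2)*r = r*(r - 7*sqrt(2))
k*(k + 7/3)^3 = k^4 + 7*k^3 + 49*k^2/3 + 343*k/27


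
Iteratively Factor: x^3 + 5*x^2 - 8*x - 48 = (x + 4)*(x^2 + x - 12) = (x + 4)^2*(x - 3)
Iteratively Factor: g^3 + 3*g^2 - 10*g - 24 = (g + 4)*(g^2 - g - 6) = (g + 2)*(g + 4)*(g - 3)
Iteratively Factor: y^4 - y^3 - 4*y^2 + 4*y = (y - 2)*(y^3 + y^2 - 2*y) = y*(y - 2)*(y^2 + y - 2) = y*(y - 2)*(y + 2)*(y - 1)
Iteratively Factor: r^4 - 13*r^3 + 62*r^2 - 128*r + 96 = (r - 4)*(r^3 - 9*r^2 + 26*r - 24) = (r - 4)^2*(r^2 - 5*r + 6) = (r - 4)^2*(r - 2)*(r - 3)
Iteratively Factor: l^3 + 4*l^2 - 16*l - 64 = (l + 4)*(l^2 - 16) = (l + 4)^2*(l - 4)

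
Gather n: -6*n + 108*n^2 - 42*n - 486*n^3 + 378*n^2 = -486*n^3 + 486*n^2 - 48*n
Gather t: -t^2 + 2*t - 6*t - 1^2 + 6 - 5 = -t^2 - 4*t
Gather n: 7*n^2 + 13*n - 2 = 7*n^2 + 13*n - 2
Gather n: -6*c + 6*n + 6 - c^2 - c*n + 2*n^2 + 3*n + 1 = -c^2 - 6*c + 2*n^2 + n*(9 - c) + 7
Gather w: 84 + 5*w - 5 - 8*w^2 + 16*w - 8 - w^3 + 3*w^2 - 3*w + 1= -w^3 - 5*w^2 + 18*w + 72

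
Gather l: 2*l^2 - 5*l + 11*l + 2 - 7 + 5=2*l^2 + 6*l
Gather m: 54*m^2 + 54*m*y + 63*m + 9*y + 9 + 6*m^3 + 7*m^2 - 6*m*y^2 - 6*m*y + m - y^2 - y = 6*m^3 + 61*m^2 + m*(-6*y^2 + 48*y + 64) - y^2 + 8*y + 9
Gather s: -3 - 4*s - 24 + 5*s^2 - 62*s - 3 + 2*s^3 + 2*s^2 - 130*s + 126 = 2*s^3 + 7*s^2 - 196*s + 96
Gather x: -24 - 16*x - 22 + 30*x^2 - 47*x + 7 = 30*x^2 - 63*x - 39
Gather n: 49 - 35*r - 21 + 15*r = 28 - 20*r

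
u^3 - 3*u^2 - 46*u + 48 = (u - 8)*(u - 1)*(u + 6)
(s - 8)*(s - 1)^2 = s^3 - 10*s^2 + 17*s - 8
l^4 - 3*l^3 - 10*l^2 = l^2*(l - 5)*(l + 2)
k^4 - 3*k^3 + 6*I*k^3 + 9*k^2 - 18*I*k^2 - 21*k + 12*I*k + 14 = (k - 2)*(k - 1)*(k - I)*(k + 7*I)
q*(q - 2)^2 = q^3 - 4*q^2 + 4*q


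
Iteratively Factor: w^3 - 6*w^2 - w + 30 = (w - 3)*(w^2 - 3*w - 10) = (w - 5)*(w - 3)*(w + 2)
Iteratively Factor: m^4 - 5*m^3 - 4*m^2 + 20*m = (m)*(m^3 - 5*m^2 - 4*m + 20) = m*(m + 2)*(m^2 - 7*m + 10) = m*(m - 5)*(m + 2)*(m - 2)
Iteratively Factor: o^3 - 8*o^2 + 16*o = (o - 4)*(o^2 - 4*o) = o*(o - 4)*(o - 4)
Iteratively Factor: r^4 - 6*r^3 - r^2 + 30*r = (r - 5)*(r^3 - r^2 - 6*r) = (r - 5)*(r + 2)*(r^2 - 3*r) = (r - 5)*(r - 3)*(r + 2)*(r)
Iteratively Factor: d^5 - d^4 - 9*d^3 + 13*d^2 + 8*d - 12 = (d - 2)*(d^4 + d^3 - 7*d^2 - d + 6) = (d - 2)*(d + 1)*(d^3 - 7*d + 6) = (d - 2)*(d - 1)*(d + 1)*(d^2 + d - 6) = (d - 2)^2*(d - 1)*(d + 1)*(d + 3)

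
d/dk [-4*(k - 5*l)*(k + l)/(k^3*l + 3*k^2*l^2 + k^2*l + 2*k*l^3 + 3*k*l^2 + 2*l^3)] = 4*(k^2 - 10*k*l - 10*l^2 - 7*l)/(l*(k^4 + 4*k^3*l + 2*k^3 + 4*k^2*l^2 + 8*k^2*l + k^2 + 8*k*l^2 + 4*k*l + 4*l^2))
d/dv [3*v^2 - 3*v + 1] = 6*v - 3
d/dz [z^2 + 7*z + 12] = 2*z + 7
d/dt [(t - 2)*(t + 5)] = 2*t + 3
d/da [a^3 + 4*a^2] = a*(3*a + 8)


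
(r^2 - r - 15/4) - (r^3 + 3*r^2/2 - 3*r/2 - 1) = -r^3 - r^2/2 + r/2 - 11/4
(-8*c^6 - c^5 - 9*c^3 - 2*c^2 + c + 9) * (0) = 0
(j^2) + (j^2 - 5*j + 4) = 2*j^2 - 5*j + 4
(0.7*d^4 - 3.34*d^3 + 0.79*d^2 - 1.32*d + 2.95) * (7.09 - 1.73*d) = -1.211*d^5 + 10.7412*d^4 - 25.0473*d^3 + 7.8847*d^2 - 14.4623*d + 20.9155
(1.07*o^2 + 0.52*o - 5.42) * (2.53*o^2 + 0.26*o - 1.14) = 2.7071*o^4 + 1.5938*o^3 - 14.7972*o^2 - 2.002*o + 6.1788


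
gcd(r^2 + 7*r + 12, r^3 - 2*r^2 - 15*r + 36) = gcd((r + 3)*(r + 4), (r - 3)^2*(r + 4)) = r + 4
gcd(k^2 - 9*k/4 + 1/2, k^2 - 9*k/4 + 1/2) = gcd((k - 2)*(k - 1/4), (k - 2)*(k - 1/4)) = k^2 - 9*k/4 + 1/2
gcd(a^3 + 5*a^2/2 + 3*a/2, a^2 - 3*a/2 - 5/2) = a + 1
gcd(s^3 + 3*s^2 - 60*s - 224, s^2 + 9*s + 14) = s + 7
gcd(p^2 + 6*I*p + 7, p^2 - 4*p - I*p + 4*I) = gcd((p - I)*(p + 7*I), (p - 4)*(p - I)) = p - I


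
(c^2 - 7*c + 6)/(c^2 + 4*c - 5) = (c - 6)/(c + 5)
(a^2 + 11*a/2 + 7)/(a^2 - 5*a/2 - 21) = (a + 2)/(a - 6)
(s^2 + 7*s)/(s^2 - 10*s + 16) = s*(s + 7)/(s^2 - 10*s + 16)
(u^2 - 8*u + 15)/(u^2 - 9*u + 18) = (u - 5)/(u - 6)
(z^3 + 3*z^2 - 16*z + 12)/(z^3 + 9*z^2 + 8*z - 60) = (z - 1)/(z + 5)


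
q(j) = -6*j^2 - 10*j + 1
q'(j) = -12*j - 10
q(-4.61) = -80.41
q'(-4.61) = 45.32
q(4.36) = -156.66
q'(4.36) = -62.32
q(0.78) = -10.45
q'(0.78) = -19.36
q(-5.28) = -113.47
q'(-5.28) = 53.36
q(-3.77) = -46.58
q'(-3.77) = 35.24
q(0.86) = -12.04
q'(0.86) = -20.32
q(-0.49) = 4.46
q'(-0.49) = -4.12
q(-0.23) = 2.98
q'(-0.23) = -7.24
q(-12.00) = -743.00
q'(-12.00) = 134.00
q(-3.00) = -23.00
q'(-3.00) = 26.00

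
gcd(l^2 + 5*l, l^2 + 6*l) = l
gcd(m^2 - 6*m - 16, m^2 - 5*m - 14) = m + 2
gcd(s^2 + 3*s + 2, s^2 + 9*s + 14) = s + 2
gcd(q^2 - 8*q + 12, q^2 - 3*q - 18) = q - 6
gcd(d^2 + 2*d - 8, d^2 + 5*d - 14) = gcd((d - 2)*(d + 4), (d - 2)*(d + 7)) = d - 2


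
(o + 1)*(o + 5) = o^2 + 6*o + 5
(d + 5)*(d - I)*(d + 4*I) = d^3 + 5*d^2 + 3*I*d^2 + 4*d + 15*I*d + 20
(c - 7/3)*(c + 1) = c^2 - 4*c/3 - 7/3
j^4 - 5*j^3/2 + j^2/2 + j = j*(j - 2)*(j - 1)*(j + 1/2)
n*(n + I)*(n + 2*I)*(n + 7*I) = n^4 + 10*I*n^3 - 23*n^2 - 14*I*n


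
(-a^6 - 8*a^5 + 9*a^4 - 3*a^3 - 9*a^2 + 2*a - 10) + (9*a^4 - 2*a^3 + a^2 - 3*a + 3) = -a^6 - 8*a^5 + 18*a^4 - 5*a^3 - 8*a^2 - a - 7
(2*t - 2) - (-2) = 2*t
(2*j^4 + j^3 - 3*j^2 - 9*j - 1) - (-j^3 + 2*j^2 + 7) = 2*j^4 + 2*j^3 - 5*j^2 - 9*j - 8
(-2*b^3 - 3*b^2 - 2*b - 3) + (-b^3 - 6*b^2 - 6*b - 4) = -3*b^3 - 9*b^2 - 8*b - 7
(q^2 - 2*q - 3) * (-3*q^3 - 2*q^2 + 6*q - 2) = -3*q^5 + 4*q^4 + 19*q^3 - 8*q^2 - 14*q + 6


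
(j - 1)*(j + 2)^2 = j^3 + 3*j^2 - 4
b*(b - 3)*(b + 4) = b^3 + b^2 - 12*b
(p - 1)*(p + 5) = p^2 + 4*p - 5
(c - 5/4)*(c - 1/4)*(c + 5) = c^3 + 7*c^2/2 - 115*c/16 + 25/16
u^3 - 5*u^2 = u^2*(u - 5)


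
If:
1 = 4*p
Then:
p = 1/4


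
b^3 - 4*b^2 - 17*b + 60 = (b - 5)*(b - 3)*(b + 4)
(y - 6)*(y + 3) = y^2 - 3*y - 18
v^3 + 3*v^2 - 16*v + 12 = (v - 2)*(v - 1)*(v + 6)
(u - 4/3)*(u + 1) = u^2 - u/3 - 4/3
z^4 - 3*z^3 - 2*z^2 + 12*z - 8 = (z - 2)^2*(z - 1)*(z + 2)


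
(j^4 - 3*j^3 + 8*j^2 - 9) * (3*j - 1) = 3*j^5 - 10*j^4 + 27*j^3 - 8*j^2 - 27*j + 9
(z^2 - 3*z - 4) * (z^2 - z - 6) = z^4 - 4*z^3 - 7*z^2 + 22*z + 24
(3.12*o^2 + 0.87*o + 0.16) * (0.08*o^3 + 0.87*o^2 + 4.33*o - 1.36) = 0.2496*o^5 + 2.784*o^4 + 14.2793*o^3 - 0.336900000000001*o^2 - 0.4904*o - 0.2176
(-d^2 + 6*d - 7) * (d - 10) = -d^3 + 16*d^2 - 67*d + 70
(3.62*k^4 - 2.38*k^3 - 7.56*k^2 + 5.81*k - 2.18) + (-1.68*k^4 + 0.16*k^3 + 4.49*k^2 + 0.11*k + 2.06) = 1.94*k^4 - 2.22*k^3 - 3.07*k^2 + 5.92*k - 0.12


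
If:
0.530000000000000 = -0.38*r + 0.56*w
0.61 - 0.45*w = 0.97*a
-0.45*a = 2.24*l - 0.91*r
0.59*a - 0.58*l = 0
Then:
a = 0.10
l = 0.10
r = 0.29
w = 1.15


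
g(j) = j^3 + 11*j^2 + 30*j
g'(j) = 3*j^2 + 22*j + 30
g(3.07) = 224.71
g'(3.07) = 125.81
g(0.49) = 17.46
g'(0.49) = 41.50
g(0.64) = 23.97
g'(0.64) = 45.31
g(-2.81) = -19.63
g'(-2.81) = -8.13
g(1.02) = 43.11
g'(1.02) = 55.56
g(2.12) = 122.57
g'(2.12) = 90.12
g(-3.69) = -11.17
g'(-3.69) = -10.33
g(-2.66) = -20.79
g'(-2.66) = -7.29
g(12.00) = 3672.00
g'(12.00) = 726.00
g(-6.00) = 0.00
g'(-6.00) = 6.00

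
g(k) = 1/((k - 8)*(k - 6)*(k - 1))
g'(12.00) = 0.00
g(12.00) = 0.00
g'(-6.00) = 0.00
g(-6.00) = 0.00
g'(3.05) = 0.00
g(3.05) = 0.03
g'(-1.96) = -0.00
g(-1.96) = -0.00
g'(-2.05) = -0.00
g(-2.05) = -0.00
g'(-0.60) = -0.01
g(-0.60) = -0.01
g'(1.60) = -0.08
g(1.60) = 0.06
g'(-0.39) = -0.01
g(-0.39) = -0.01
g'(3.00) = 0.00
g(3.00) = 0.03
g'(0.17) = -0.04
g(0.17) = -0.03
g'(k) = -1/((k - 8)*(k - 6)*(k - 1)^2) - 1/((k - 8)*(k - 6)^2*(k - 1)) - 1/((k - 8)^2*(k - 6)*(k - 1))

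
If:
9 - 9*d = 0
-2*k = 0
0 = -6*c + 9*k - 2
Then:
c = -1/3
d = 1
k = 0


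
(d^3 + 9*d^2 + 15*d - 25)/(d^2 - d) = d + 10 + 25/d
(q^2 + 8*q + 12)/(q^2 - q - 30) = (q^2 + 8*q + 12)/(q^2 - q - 30)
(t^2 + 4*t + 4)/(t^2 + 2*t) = (t + 2)/t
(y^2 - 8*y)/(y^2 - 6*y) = (y - 8)/(y - 6)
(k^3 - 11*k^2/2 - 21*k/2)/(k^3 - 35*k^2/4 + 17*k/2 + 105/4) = 2*k*(2*k + 3)/(4*k^2 - 7*k - 15)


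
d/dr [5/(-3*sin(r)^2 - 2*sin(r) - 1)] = 10*(3*sin(r) + 1)*cos(r)/(3*sin(r)^2 + 2*sin(r) + 1)^2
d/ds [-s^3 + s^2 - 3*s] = -3*s^2 + 2*s - 3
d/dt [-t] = -1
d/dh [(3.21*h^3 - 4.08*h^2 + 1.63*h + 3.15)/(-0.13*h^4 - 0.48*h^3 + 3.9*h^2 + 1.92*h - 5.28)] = (0.4173*h^6 - 1.0608*h^5 + 11.1963*h^4 + 15.5292*h^3 - 60.501*h^2 + 18.5148*h - 14.6544)/(0.0169*h^8 + 0.1248*h^7 - 0.7836*h^6 - 4.2432*h^5 + 14.7396*h^4 + 20.0448*h^3 - 37.4976*h^2 - 20.2752*h + 27.8784)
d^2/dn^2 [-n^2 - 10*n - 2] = -2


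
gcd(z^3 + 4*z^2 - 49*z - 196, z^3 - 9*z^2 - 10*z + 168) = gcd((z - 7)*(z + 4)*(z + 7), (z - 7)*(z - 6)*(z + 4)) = z^2 - 3*z - 28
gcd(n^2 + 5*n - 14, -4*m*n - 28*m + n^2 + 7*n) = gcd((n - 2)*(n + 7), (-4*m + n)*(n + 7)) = n + 7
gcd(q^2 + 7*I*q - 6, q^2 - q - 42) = 1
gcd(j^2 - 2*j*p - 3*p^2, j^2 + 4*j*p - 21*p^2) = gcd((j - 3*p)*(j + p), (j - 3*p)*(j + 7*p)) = -j + 3*p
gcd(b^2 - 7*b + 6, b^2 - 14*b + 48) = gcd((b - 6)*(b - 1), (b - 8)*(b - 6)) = b - 6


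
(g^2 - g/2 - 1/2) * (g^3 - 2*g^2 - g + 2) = g^5 - 5*g^4/2 - g^3/2 + 7*g^2/2 - g/2 - 1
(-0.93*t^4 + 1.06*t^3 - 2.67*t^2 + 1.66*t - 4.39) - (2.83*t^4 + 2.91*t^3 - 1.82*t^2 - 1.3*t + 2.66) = -3.76*t^4 - 1.85*t^3 - 0.85*t^2 + 2.96*t - 7.05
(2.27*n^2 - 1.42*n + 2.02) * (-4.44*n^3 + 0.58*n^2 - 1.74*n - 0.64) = -10.0788*n^5 + 7.6214*n^4 - 13.7422*n^3 + 2.1896*n^2 - 2.606*n - 1.2928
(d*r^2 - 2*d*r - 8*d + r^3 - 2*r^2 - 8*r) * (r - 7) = d*r^3 - 9*d*r^2 + 6*d*r + 56*d + r^4 - 9*r^3 + 6*r^2 + 56*r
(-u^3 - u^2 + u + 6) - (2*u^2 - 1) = -u^3 - 3*u^2 + u + 7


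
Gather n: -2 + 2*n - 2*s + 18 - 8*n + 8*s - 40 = -6*n + 6*s - 24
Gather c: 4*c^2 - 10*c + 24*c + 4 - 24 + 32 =4*c^2 + 14*c + 12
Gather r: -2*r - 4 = -2*r - 4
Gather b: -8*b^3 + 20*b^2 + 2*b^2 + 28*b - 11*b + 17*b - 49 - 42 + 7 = -8*b^3 + 22*b^2 + 34*b - 84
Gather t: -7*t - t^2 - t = -t^2 - 8*t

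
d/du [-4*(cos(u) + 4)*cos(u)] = 8*(cos(u) + 2)*sin(u)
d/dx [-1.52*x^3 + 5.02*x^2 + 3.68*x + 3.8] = -4.56*x^2 + 10.04*x + 3.68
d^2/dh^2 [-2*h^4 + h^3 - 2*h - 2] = 6*h*(1 - 4*h)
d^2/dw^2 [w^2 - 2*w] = 2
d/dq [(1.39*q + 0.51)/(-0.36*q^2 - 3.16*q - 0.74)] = (0.5004*q^2 + 0.3672*q + 0.583)/(0.1296*q^4 + 2.2752*q^3 + 10.5184*q^2 + 4.6768*q + 0.5476)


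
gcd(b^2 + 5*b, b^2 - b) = b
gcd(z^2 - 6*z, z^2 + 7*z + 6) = 1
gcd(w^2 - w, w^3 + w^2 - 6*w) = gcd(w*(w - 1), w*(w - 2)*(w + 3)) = w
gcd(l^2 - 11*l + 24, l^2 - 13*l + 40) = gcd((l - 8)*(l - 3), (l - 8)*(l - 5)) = l - 8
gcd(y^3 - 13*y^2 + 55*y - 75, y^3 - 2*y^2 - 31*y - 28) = 1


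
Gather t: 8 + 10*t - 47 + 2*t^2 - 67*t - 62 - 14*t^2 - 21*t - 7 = -12*t^2 - 78*t - 108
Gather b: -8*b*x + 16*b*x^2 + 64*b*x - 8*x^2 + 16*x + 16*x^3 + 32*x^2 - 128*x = b*(16*x^2 + 56*x) + 16*x^3 + 24*x^2 - 112*x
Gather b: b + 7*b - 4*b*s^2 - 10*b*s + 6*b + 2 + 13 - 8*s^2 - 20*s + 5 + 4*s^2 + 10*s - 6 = b*(-4*s^2 - 10*s + 14) - 4*s^2 - 10*s + 14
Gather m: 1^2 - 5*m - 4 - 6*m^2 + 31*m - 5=-6*m^2 + 26*m - 8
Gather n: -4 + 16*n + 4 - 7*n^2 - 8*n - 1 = -7*n^2 + 8*n - 1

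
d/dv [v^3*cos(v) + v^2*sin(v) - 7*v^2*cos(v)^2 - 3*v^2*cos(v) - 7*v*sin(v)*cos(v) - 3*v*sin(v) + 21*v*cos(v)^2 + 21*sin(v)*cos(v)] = -v^3*sin(v) + 3*v^2*sin(v) + 7*v^2*sin(2*v) + 4*v^2*cos(v) + 2*v*sin(v) - 21*v*sin(2*v) - 9*v*cos(v) - 14*v*cos(2*v) - 7*v - 3*sin(v) - 7*sin(2*v)/2 + 63*cos(2*v)/2 + 21/2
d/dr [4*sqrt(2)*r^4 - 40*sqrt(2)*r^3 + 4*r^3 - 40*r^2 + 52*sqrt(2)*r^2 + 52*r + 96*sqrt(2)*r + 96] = 16*sqrt(2)*r^3 - 120*sqrt(2)*r^2 + 12*r^2 - 80*r + 104*sqrt(2)*r + 52 + 96*sqrt(2)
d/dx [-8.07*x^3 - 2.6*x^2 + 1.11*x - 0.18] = -24.21*x^2 - 5.2*x + 1.11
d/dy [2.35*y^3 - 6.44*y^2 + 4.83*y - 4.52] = 7.05*y^2 - 12.88*y + 4.83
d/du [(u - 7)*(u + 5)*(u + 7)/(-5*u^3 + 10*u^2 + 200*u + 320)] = (7*u^4 - 18*u^3 - 245*u^2 + 1620*u + 6664)/(5*(u^6 - 4*u^5 - 76*u^4 + 32*u^3 + 1856*u^2 + 5120*u + 4096))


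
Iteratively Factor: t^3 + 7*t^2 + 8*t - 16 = (t + 4)*(t^2 + 3*t - 4) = (t - 1)*(t + 4)*(t + 4)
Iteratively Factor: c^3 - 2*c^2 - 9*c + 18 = (c + 3)*(c^2 - 5*c + 6) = (c - 3)*(c + 3)*(c - 2)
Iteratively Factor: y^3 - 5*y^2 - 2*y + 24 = (y - 3)*(y^2 - 2*y - 8) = (y - 3)*(y + 2)*(y - 4)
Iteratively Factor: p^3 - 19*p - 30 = (p + 3)*(p^2 - 3*p - 10) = (p + 2)*(p + 3)*(p - 5)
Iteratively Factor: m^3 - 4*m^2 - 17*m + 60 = (m + 4)*(m^2 - 8*m + 15) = (m - 5)*(m + 4)*(m - 3)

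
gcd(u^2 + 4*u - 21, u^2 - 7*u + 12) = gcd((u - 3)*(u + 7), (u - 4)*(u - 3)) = u - 3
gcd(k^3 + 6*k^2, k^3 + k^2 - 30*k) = k^2 + 6*k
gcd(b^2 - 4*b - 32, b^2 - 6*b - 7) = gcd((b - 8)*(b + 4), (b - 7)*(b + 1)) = 1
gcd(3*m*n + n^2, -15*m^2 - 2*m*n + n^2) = 3*m + n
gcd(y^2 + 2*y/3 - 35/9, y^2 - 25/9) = y - 5/3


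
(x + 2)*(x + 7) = x^2 + 9*x + 14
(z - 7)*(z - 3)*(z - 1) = z^3 - 11*z^2 + 31*z - 21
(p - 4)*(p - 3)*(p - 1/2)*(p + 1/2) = p^4 - 7*p^3 + 47*p^2/4 + 7*p/4 - 3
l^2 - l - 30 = (l - 6)*(l + 5)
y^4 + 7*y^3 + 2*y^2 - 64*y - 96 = (y - 3)*(y + 2)*(y + 4)^2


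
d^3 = d^3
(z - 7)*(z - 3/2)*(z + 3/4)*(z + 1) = z^4 - 27*z^3/4 - 29*z^2/8 + 12*z + 63/8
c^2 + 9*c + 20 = (c + 4)*(c + 5)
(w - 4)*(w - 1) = w^2 - 5*w + 4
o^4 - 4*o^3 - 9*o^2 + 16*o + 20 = (o - 5)*(o - 2)*(o + 1)*(o + 2)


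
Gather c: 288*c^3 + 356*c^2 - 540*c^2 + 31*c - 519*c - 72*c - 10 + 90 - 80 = 288*c^3 - 184*c^2 - 560*c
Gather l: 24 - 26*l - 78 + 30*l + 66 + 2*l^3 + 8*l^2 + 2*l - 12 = 2*l^3 + 8*l^2 + 6*l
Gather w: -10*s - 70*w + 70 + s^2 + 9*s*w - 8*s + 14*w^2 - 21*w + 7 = s^2 - 18*s + 14*w^2 + w*(9*s - 91) + 77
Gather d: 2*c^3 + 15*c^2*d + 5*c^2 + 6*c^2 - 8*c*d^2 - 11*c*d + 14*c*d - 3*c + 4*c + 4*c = 2*c^3 + 11*c^2 - 8*c*d^2 + 5*c + d*(15*c^2 + 3*c)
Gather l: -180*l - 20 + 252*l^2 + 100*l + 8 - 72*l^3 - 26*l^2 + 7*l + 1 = -72*l^3 + 226*l^2 - 73*l - 11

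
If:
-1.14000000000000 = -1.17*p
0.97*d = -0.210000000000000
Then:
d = -0.22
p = 0.97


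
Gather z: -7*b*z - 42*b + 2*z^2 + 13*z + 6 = -42*b + 2*z^2 + z*(13 - 7*b) + 6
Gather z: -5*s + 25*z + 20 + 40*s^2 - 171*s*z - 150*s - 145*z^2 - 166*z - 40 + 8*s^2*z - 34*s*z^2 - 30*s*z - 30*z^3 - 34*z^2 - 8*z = 40*s^2 - 155*s - 30*z^3 + z^2*(-34*s - 179) + z*(8*s^2 - 201*s - 149) - 20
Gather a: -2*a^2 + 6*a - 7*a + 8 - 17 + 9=-2*a^2 - a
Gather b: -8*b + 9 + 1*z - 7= -8*b + z + 2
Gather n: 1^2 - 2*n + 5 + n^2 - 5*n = n^2 - 7*n + 6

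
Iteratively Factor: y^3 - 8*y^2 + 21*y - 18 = (y - 3)*(y^2 - 5*y + 6) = (y - 3)*(y - 2)*(y - 3)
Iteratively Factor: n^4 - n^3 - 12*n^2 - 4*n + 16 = (n - 4)*(n^3 + 3*n^2 - 4) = (n - 4)*(n + 2)*(n^2 + n - 2) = (n - 4)*(n + 2)^2*(n - 1)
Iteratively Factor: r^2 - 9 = (r - 3)*(r + 3)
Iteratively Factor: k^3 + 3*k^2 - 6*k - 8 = (k - 2)*(k^2 + 5*k + 4) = (k - 2)*(k + 4)*(k + 1)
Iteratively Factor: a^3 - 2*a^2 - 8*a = (a - 4)*(a^2 + 2*a) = a*(a - 4)*(a + 2)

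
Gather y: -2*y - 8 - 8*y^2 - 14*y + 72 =-8*y^2 - 16*y + 64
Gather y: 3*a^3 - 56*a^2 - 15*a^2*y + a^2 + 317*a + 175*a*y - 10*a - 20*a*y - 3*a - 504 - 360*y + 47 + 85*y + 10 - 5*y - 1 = 3*a^3 - 55*a^2 + 304*a + y*(-15*a^2 + 155*a - 280) - 448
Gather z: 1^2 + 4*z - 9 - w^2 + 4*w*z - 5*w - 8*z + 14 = -w^2 - 5*w + z*(4*w - 4) + 6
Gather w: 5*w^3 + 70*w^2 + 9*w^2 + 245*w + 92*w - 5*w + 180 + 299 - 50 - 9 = 5*w^3 + 79*w^2 + 332*w + 420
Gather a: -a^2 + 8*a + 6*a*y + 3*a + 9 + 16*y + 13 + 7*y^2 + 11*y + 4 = -a^2 + a*(6*y + 11) + 7*y^2 + 27*y + 26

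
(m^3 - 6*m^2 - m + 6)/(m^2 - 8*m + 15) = (m^3 - 6*m^2 - m + 6)/(m^2 - 8*m + 15)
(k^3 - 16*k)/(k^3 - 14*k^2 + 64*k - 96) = k*(k + 4)/(k^2 - 10*k + 24)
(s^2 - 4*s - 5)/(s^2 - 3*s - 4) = (s - 5)/(s - 4)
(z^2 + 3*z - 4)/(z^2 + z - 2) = (z + 4)/(z + 2)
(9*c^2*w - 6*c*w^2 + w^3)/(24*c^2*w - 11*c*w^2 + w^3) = (-3*c + w)/(-8*c + w)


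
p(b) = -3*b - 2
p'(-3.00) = -3.00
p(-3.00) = 7.00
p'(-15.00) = -3.00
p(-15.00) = 43.00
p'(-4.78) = -3.00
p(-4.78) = 12.34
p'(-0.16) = -3.00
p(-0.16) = -1.52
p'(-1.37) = -3.00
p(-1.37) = 2.11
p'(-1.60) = -3.00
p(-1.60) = 2.80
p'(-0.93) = -3.00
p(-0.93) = 0.79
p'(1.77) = -3.00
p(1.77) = -7.31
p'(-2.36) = -3.00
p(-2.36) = 5.08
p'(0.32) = -3.00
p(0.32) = -2.96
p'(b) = -3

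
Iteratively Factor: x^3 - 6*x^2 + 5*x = (x - 1)*(x^2 - 5*x) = (x - 5)*(x - 1)*(x)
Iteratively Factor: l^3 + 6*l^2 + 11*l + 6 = (l + 3)*(l^2 + 3*l + 2) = (l + 1)*(l + 3)*(l + 2)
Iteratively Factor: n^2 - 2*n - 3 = (n + 1)*(n - 3)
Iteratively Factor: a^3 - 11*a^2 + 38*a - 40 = (a - 2)*(a^2 - 9*a + 20) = (a - 5)*(a - 2)*(a - 4)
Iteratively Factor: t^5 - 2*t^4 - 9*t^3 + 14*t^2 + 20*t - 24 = (t - 2)*(t^4 - 9*t^2 - 4*t + 12) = (t - 3)*(t - 2)*(t^3 + 3*t^2 - 4) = (t - 3)*(t - 2)*(t + 2)*(t^2 + t - 2) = (t - 3)*(t - 2)*(t + 2)^2*(t - 1)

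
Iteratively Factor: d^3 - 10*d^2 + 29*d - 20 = (d - 5)*(d^2 - 5*d + 4) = (d - 5)*(d - 4)*(d - 1)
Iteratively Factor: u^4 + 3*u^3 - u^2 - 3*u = (u + 3)*(u^3 - u) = u*(u + 3)*(u^2 - 1) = u*(u + 1)*(u + 3)*(u - 1)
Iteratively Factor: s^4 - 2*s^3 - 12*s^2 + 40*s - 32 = (s + 4)*(s^3 - 6*s^2 + 12*s - 8) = (s - 2)*(s + 4)*(s^2 - 4*s + 4) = (s - 2)^2*(s + 4)*(s - 2)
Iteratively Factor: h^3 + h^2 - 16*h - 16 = (h + 4)*(h^2 - 3*h - 4) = (h - 4)*(h + 4)*(h + 1)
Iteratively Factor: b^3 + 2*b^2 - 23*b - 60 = (b + 3)*(b^2 - b - 20) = (b - 5)*(b + 3)*(b + 4)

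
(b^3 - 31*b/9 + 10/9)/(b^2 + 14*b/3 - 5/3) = (3*b^2 + b - 10)/(3*(b + 5))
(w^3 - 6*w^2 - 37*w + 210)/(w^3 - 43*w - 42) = (w - 5)/(w + 1)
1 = 1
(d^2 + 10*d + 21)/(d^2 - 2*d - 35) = (d^2 + 10*d + 21)/(d^2 - 2*d - 35)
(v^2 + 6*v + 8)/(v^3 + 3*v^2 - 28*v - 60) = (v + 4)/(v^2 + v - 30)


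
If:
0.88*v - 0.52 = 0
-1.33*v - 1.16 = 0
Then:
No Solution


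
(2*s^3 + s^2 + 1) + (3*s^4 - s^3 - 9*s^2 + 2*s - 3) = 3*s^4 + s^3 - 8*s^2 + 2*s - 2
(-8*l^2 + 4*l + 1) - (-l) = -8*l^2 + 5*l + 1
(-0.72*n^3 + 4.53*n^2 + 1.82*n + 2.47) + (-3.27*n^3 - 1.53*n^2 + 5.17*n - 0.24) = -3.99*n^3 + 3.0*n^2 + 6.99*n + 2.23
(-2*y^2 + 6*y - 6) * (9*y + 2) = -18*y^3 + 50*y^2 - 42*y - 12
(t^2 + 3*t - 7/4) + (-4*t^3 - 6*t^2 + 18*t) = -4*t^3 - 5*t^2 + 21*t - 7/4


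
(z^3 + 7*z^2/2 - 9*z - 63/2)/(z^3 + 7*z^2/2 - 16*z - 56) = (z^2 - 9)/(z^2 - 16)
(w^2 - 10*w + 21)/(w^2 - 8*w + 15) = (w - 7)/(w - 5)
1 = 1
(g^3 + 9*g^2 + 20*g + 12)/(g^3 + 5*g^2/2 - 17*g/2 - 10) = 2*(g^2 + 8*g + 12)/(2*g^2 + 3*g - 20)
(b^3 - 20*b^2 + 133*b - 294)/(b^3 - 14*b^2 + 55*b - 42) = (b - 7)/(b - 1)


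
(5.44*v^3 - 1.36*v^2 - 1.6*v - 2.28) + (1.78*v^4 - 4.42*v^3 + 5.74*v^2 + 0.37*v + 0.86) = 1.78*v^4 + 1.02*v^3 + 4.38*v^2 - 1.23*v - 1.42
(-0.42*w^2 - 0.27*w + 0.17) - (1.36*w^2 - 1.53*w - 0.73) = -1.78*w^2 + 1.26*w + 0.9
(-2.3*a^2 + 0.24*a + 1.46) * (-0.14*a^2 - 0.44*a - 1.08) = 0.322*a^4 + 0.9784*a^3 + 2.174*a^2 - 0.9016*a - 1.5768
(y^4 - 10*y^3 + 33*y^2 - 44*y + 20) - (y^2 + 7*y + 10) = y^4 - 10*y^3 + 32*y^2 - 51*y + 10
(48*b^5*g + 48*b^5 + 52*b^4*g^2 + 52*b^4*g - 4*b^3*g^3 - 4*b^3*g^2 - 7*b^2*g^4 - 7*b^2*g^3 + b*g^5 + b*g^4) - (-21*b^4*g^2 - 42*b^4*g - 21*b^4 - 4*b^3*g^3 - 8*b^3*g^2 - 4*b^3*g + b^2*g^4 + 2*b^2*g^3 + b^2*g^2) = 48*b^5*g + 48*b^5 + 73*b^4*g^2 + 94*b^4*g + 21*b^4 + 4*b^3*g^2 + 4*b^3*g - 8*b^2*g^4 - 9*b^2*g^3 - b^2*g^2 + b*g^5 + b*g^4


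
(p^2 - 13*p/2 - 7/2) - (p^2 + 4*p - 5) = 3/2 - 21*p/2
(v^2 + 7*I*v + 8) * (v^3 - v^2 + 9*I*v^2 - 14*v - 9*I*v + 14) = v^5 - v^4 + 16*I*v^4 - 69*v^3 - 16*I*v^3 + 69*v^2 - 26*I*v^2 - 112*v + 26*I*v + 112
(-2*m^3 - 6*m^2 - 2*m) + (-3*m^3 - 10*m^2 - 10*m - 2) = -5*m^3 - 16*m^2 - 12*m - 2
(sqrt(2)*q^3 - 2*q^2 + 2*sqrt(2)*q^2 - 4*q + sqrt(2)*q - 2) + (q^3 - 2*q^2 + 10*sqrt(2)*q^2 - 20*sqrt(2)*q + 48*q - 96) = q^3 + sqrt(2)*q^3 - 4*q^2 + 12*sqrt(2)*q^2 - 19*sqrt(2)*q + 44*q - 98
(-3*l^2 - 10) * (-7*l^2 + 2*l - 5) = 21*l^4 - 6*l^3 + 85*l^2 - 20*l + 50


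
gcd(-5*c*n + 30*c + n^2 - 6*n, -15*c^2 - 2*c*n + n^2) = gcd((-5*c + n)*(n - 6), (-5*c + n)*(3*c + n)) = 5*c - n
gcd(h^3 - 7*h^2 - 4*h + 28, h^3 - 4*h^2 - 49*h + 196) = h - 7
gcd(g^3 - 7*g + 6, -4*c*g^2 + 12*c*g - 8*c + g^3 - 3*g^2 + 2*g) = g^2 - 3*g + 2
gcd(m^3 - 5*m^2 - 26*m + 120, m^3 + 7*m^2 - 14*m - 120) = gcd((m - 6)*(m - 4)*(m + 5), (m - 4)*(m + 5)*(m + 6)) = m^2 + m - 20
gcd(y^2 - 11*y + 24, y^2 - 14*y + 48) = y - 8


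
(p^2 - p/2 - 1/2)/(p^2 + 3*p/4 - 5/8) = 4*(2*p^2 - p - 1)/(8*p^2 + 6*p - 5)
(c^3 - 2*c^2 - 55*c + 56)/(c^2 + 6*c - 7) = c - 8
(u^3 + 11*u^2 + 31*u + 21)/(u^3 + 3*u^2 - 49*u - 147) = (u + 1)/(u - 7)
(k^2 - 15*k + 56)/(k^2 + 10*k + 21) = (k^2 - 15*k + 56)/(k^2 + 10*k + 21)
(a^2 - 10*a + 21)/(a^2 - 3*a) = (a - 7)/a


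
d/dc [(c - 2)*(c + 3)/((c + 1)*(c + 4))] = 2*(2*c^2 + 10*c + 17)/(c^4 + 10*c^3 + 33*c^2 + 40*c + 16)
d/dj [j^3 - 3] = 3*j^2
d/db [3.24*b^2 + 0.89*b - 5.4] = 6.48*b + 0.89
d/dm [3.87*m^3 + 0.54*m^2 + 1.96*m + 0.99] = 11.61*m^2 + 1.08*m + 1.96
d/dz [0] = 0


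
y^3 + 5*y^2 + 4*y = y*(y + 1)*(y + 4)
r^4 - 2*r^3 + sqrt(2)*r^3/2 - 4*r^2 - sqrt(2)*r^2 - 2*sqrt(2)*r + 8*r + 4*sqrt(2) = (r - 2)^2*(r + 2)*(r + sqrt(2)/2)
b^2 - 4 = (b - 2)*(b + 2)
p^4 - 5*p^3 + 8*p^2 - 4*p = p*(p - 2)^2*(p - 1)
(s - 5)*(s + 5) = s^2 - 25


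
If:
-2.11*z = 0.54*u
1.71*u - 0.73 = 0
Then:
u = 0.43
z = -0.11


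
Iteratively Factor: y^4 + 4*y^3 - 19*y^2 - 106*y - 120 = (y - 5)*(y^3 + 9*y^2 + 26*y + 24) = (y - 5)*(y + 4)*(y^2 + 5*y + 6) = (y - 5)*(y + 3)*(y + 4)*(y + 2)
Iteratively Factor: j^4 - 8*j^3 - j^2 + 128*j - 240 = (j - 5)*(j^3 - 3*j^2 - 16*j + 48) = (j - 5)*(j - 4)*(j^2 + j - 12) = (j - 5)*(j - 4)*(j - 3)*(j + 4)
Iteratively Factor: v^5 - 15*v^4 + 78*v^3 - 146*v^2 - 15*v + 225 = (v - 5)*(v^4 - 10*v^3 + 28*v^2 - 6*v - 45) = (v - 5)*(v - 3)*(v^3 - 7*v^2 + 7*v + 15) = (v - 5)*(v - 3)^2*(v^2 - 4*v - 5) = (v - 5)^2*(v - 3)^2*(v + 1)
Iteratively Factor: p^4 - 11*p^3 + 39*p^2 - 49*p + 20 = (p - 5)*(p^3 - 6*p^2 + 9*p - 4) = (p - 5)*(p - 1)*(p^2 - 5*p + 4) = (p - 5)*(p - 1)^2*(p - 4)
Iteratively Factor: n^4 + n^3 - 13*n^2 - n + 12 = (n + 4)*(n^3 - 3*n^2 - n + 3) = (n - 1)*(n + 4)*(n^2 - 2*n - 3) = (n - 3)*(n - 1)*(n + 4)*(n + 1)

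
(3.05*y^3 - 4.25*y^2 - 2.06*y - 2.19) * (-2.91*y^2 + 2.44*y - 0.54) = -8.8755*y^5 + 19.8095*y^4 - 6.0224*y^3 + 3.6415*y^2 - 4.2312*y + 1.1826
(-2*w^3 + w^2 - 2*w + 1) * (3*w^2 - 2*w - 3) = -6*w^5 + 7*w^4 - 2*w^3 + 4*w^2 + 4*w - 3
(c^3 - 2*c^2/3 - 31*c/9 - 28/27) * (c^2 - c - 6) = c^5 - 5*c^4/3 - 79*c^3/9 + 173*c^2/27 + 586*c/27 + 56/9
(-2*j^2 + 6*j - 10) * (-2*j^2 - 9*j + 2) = 4*j^4 + 6*j^3 - 38*j^2 + 102*j - 20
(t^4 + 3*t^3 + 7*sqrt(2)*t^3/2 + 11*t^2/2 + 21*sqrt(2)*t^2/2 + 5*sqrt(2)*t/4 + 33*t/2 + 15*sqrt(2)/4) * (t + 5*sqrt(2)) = t^5 + 3*t^4 + 17*sqrt(2)*t^4/2 + 51*sqrt(2)*t^3/2 + 81*t^3/2 + 115*sqrt(2)*t^2/4 + 243*t^2/2 + 25*t/2 + 345*sqrt(2)*t/4 + 75/2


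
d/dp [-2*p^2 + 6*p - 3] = 6 - 4*p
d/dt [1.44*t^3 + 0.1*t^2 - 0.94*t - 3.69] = 4.32*t^2 + 0.2*t - 0.94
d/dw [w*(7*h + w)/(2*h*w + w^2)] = -5*h/(4*h^2 + 4*h*w + w^2)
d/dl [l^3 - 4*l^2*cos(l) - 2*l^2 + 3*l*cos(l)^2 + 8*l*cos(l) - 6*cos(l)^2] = 4*l^2*sin(l) + 3*l^2 - 3*l*sin(2*l) - 8*sqrt(2)*l*sin(l + pi/4) - 4*l + 6*sin(2*l) + 8*cos(l) + 3*cos(2*l)/2 + 3/2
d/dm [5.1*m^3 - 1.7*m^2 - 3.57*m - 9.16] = 15.3*m^2 - 3.4*m - 3.57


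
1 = 1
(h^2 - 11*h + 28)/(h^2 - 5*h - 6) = (-h^2 + 11*h - 28)/(-h^2 + 5*h + 6)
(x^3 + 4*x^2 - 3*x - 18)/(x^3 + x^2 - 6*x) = (x + 3)/x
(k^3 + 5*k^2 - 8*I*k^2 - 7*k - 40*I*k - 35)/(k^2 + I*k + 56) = (k^2 + k*(5 - I) - 5*I)/(k + 8*I)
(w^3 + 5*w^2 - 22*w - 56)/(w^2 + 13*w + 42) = (w^2 - 2*w - 8)/(w + 6)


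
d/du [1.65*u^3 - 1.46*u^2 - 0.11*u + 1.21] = 4.95*u^2 - 2.92*u - 0.11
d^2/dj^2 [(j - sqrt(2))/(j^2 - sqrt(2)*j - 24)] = 2*((-3*j + 2*sqrt(2))*(-j^2 + sqrt(2)*j + 24) - (j - sqrt(2))*(2*j - sqrt(2))^2)/(-j^2 + sqrt(2)*j + 24)^3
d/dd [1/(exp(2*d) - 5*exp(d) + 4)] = (5 - 2*exp(d))*exp(d)/(exp(2*d) - 5*exp(d) + 4)^2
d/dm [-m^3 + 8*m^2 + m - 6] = -3*m^2 + 16*m + 1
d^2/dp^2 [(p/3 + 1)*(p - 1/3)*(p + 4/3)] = 2*p + 8/3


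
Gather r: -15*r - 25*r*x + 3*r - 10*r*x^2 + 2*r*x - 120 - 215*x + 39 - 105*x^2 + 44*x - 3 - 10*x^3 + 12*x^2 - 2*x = r*(-10*x^2 - 23*x - 12) - 10*x^3 - 93*x^2 - 173*x - 84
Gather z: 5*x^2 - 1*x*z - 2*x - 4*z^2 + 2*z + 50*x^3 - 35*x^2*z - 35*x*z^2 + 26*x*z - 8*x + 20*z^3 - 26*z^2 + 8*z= 50*x^3 + 5*x^2 - 10*x + 20*z^3 + z^2*(-35*x - 30) + z*(-35*x^2 + 25*x + 10)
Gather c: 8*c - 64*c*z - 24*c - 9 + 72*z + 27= c*(-64*z - 16) + 72*z + 18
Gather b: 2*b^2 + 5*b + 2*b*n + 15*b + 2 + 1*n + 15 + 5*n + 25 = 2*b^2 + b*(2*n + 20) + 6*n + 42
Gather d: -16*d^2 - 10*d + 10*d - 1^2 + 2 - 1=-16*d^2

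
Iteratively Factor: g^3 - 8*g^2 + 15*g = (g - 5)*(g^2 - 3*g) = (g - 5)*(g - 3)*(g)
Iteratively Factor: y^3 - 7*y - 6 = (y + 2)*(y^2 - 2*y - 3) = (y - 3)*(y + 2)*(y + 1)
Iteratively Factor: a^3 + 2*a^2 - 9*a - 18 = (a + 3)*(a^2 - a - 6) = (a + 2)*(a + 3)*(a - 3)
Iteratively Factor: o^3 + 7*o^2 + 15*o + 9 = (o + 3)*(o^2 + 4*o + 3) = (o + 1)*(o + 3)*(o + 3)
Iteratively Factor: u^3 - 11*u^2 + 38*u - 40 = (u - 2)*(u^2 - 9*u + 20) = (u - 5)*(u - 2)*(u - 4)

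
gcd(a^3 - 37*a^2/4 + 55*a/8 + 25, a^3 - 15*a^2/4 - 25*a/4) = a + 5/4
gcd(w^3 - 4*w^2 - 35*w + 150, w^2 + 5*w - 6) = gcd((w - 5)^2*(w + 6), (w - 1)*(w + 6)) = w + 6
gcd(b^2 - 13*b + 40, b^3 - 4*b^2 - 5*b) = b - 5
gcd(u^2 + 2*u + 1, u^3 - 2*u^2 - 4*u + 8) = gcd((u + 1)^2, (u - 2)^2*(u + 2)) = 1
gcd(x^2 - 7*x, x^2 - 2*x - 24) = 1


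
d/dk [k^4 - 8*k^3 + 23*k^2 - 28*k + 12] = 4*k^3 - 24*k^2 + 46*k - 28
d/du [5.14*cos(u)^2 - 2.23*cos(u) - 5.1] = (2.23 - 10.28*cos(u))*sin(u)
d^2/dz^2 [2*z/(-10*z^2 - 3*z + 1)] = 4*(-z*(20*z + 3)^2 + 3*(10*z + 1)*(10*z^2 + 3*z - 1))/(10*z^2 + 3*z - 1)^3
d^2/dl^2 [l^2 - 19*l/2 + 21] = 2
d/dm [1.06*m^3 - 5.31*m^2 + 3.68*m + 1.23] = 3.18*m^2 - 10.62*m + 3.68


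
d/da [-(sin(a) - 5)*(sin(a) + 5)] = -sin(2*a)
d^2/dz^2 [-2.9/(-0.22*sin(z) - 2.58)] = (-0.14036*sin(z)^2 + 1.64604*sin(z) + 0.28072)/(0.22*sin(z) + 2.58)^3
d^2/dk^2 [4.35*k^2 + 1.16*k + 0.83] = 8.70000000000000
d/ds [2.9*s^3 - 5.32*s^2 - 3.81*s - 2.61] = 8.7*s^2 - 10.64*s - 3.81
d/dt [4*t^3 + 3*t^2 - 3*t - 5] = 12*t^2 + 6*t - 3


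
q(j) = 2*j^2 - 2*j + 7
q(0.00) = 7.00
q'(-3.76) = -17.04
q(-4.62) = 58.93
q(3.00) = 19.00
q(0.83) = 6.72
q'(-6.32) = -27.28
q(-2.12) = 20.23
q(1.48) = 8.42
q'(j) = 4*j - 2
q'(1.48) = 3.92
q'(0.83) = 1.32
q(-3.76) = 42.80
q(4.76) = 42.80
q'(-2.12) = -10.48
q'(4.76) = 17.04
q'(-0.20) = -2.80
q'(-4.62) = -20.48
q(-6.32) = 99.52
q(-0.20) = 7.48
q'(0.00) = -2.00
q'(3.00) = 10.00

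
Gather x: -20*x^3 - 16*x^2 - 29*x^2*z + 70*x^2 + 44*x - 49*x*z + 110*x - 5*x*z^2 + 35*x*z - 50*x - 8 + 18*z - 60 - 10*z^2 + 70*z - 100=-20*x^3 + x^2*(54 - 29*z) + x*(-5*z^2 - 14*z + 104) - 10*z^2 + 88*z - 168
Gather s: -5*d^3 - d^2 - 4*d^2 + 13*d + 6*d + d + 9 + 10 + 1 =-5*d^3 - 5*d^2 + 20*d + 20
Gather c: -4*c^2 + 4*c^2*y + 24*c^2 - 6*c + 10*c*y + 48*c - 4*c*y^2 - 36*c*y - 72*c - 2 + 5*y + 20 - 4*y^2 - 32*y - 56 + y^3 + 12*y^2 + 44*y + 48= c^2*(4*y + 20) + c*(-4*y^2 - 26*y - 30) + y^3 + 8*y^2 + 17*y + 10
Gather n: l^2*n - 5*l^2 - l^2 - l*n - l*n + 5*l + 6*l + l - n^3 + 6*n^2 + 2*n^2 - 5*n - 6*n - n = -6*l^2 + 12*l - n^3 + 8*n^2 + n*(l^2 - 2*l - 12)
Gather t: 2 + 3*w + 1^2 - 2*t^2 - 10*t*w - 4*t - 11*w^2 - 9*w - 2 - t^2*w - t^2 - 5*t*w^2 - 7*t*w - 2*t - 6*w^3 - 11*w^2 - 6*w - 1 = t^2*(-w - 3) + t*(-5*w^2 - 17*w - 6) - 6*w^3 - 22*w^2 - 12*w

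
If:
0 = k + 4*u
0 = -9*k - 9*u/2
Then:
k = 0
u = 0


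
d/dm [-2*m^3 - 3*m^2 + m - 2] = -6*m^2 - 6*m + 1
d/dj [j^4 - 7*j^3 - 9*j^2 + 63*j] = 4*j^3 - 21*j^2 - 18*j + 63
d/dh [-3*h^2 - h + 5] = -6*h - 1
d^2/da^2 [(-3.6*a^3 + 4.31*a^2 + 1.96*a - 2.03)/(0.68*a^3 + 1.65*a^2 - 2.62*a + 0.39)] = (3.5527136788005e-15*a^7 + 12.064288*a^6 - 33.044736*a^5 + 59.459472*a^4 - 42.314876*a^3 - 12.267696*a^2 + 45.031356*a - 19.940296)/(0.314432*a^9 + 2.28888*a^8 + 1.919436*a^7 - 12.604707*a^6 - 4.769994*a^5 + 32.995161*a^4 - 27.790264*a^3 + 8.784243*a^2 - 1.195506*a + 0.059319)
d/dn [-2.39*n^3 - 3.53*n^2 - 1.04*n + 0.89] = -7.17*n^2 - 7.06*n - 1.04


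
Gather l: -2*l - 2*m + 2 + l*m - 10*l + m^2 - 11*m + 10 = l*(m - 12) + m^2 - 13*m + 12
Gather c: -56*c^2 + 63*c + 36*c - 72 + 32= -56*c^2 + 99*c - 40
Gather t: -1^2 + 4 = 3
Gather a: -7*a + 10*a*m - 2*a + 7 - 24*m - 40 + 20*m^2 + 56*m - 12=a*(10*m - 9) + 20*m^2 + 32*m - 45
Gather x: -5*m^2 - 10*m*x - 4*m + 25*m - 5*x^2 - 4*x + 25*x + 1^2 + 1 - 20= -5*m^2 + 21*m - 5*x^2 + x*(21 - 10*m) - 18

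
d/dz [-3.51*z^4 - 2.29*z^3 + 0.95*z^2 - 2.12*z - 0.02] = -14.04*z^3 - 6.87*z^2 + 1.9*z - 2.12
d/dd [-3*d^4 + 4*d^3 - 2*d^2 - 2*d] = -12*d^3 + 12*d^2 - 4*d - 2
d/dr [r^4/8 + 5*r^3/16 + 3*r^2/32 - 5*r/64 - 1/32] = r^3/2 + 15*r^2/16 + 3*r/16 - 5/64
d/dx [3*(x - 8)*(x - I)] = 6*x - 24 - 3*I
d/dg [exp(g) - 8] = exp(g)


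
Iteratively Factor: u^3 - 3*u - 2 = (u + 1)*(u^2 - u - 2) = (u - 2)*(u + 1)*(u + 1)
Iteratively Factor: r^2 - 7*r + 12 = (r - 3)*(r - 4)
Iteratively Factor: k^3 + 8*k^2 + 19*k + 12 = (k + 1)*(k^2 + 7*k + 12) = (k + 1)*(k + 4)*(k + 3)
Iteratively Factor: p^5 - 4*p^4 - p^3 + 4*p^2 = (p)*(p^4 - 4*p^3 - p^2 + 4*p) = p*(p - 1)*(p^3 - 3*p^2 - 4*p) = p*(p - 4)*(p - 1)*(p^2 + p) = p^2*(p - 4)*(p - 1)*(p + 1)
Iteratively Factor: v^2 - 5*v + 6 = (v - 3)*(v - 2)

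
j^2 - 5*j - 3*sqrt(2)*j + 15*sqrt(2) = (j - 5)*(j - 3*sqrt(2))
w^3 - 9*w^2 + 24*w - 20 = (w - 5)*(w - 2)^2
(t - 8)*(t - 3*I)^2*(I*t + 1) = I*t^4 + 7*t^3 - 8*I*t^3 - 56*t^2 - 15*I*t^2 - 9*t + 120*I*t + 72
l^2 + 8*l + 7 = (l + 1)*(l + 7)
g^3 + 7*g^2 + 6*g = g*(g + 1)*(g + 6)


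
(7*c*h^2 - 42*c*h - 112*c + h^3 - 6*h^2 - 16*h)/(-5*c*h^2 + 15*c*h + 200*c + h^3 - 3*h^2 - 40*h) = (-7*c*h - 14*c - h^2 - 2*h)/(5*c*h + 25*c - h^2 - 5*h)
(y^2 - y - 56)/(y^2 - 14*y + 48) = (y + 7)/(y - 6)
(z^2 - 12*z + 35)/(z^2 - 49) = (z - 5)/(z + 7)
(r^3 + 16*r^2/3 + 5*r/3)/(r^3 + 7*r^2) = (3*r^2 + 16*r + 5)/(3*r*(r + 7))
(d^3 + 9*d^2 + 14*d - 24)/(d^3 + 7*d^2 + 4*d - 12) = (d + 4)/(d + 2)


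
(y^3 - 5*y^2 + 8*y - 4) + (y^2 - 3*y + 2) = y^3 - 4*y^2 + 5*y - 2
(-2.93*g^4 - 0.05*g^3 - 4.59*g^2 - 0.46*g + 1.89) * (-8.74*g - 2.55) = 25.6082*g^5 + 7.9085*g^4 + 40.2441*g^3 + 15.7249*g^2 - 15.3456*g - 4.8195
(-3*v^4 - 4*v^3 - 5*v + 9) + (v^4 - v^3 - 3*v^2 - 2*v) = -2*v^4 - 5*v^3 - 3*v^2 - 7*v + 9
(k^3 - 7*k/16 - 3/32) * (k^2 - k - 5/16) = k^5 - k^4 - 3*k^3/4 + 11*k^2/32 + 59*k/256 + 15/512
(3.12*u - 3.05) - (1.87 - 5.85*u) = 8.97*u - 4.92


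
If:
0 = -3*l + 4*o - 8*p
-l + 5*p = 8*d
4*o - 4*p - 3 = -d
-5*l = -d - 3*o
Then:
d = 31/345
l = 212/345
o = 343/345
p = 4/15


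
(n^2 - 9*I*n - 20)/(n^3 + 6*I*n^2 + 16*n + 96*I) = (n - 5*I)/(n^2 + 10*I*n - 24)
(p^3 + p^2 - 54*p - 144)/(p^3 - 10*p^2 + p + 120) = (p + 6)/(p - 5)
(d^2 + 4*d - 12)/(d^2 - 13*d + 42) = (d^2 + 4*d - 12)/(d^2 - 13*d + 42)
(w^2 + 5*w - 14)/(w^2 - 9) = (w^2 + 5*w - 14)/(w^2 - 9)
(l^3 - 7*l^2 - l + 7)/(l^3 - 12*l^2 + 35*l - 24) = (l^2 - 6*l - 7)/(l^2 - 11*l + 24)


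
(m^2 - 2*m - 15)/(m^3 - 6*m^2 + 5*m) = (m + 3)/(m*(m - 1))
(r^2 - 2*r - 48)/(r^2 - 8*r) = (r + 6)/r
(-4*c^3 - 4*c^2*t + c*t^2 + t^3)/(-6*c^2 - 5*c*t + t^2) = (-4*c^2 + t^2)/(-6*c + t)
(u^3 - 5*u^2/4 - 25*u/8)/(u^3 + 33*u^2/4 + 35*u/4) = (u - 5/2)/(u + 7)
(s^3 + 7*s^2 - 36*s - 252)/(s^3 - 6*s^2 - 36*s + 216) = (s + 7)/(s - 6)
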